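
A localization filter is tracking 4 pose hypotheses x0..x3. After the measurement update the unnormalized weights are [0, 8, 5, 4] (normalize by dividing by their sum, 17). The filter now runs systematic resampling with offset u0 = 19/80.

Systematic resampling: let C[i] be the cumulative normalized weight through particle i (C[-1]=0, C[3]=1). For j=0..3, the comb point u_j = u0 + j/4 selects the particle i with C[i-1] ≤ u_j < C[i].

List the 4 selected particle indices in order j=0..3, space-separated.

C = [0, 8/17, 13/17, 1]
j=0: u_0=19/80 ∈ [0, 8/17) → index 1
j=1: u_1=39/80 ∈ [8/17, 13/17) → index 2
j=2: u_2=59/80 ∈ [8/17, 13/17) → index 2
j=3: u_3=79/80 ∈ [13/17, 1) → index 3

1 2 2 3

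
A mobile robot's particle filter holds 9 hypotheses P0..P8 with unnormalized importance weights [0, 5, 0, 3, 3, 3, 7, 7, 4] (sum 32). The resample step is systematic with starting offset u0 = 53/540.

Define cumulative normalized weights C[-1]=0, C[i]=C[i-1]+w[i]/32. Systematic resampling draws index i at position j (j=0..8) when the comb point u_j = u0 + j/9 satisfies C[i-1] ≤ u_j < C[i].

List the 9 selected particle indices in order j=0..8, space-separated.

C = [0, 5/32, 5/32, 1/4, 11/32, 7/16, 21/32, 7/8, 1]
j=0: u_0=53/540 ∈ [0, 5/32) → index 1
j=1: u_1=113/540 ∈ [5/32, 1/4) → index 3
j=2: u_2=173/540 ∈ [1/4, 11/32) → index 4
j=3: u_3=233/540 ∈ [11/32, 7/16) → index 5
j=4: u_4=293/540 ∈ [7/16, 21/32) → index 6
j=5: u_5=353/540 ∈ [7/16, 21/32) → index 6
j=6: u_6=413/540 ∈ [21/32, 7/8) → index 7
j=7: u_7=473/540 ∈ [7/8, 1) → index 8
j=8: u_8=533/540 ∈ [7/8, 1) → index 8

1 3 4 5 6 6 7 8 8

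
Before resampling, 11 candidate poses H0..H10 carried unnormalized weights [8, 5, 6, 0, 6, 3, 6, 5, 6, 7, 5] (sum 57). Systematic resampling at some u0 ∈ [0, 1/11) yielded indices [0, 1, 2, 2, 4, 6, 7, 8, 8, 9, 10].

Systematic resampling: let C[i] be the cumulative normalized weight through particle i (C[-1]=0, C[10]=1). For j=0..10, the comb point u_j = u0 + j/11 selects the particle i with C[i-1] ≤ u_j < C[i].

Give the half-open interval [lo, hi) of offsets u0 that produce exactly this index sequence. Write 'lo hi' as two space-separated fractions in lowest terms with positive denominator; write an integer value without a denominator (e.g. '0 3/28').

32/627 2/33

C = [8/57, 13/57, 1/3, 1/3, 25/57, 28/57, 34/57, 13/19, 15/19, 52/57, 1]
j=0 picked index 0: u0 ∈ [0, 8/57)
j=1 picked index 1: u0 ∈ [31/627, 86/627)
j=2 picked index 2: u0 ∈ [29/627, 5/33)
j=3 picked index 2: u0 ∈ [-28/627, 2/33)
j=4 picked index 4: u0 ∈ [-1/33, 47/627)
j=5 picked index 6: u0 ∈ [23/627, 89/627)
j=6 picked index 7: u0 ∈ [32/627, 29/209)
j=7 picked index 8: u0 ∈ [10/209, 32/209)
j=8 picked index 8: u0 ∈ [-9/209, 13/209)
j=9 picked index 9: u0 ∈ [-6/209, 59/627)
j=10 picked index 10: u0 ∈ [2/627, 1/11)
intersection: [32/627, 2/33)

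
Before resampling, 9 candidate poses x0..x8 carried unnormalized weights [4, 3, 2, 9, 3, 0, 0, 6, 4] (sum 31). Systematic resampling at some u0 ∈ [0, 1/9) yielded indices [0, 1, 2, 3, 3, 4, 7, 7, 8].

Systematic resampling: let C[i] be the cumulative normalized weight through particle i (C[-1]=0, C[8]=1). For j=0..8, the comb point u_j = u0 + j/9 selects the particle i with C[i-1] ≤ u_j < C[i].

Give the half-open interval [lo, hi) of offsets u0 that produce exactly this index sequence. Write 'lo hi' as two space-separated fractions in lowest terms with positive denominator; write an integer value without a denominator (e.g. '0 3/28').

7/279 19/279

C = [4/31, 7/31, 9/31, 18/31, 21/31, 21/31, 21/31, 27/31, 1]
j=0 picked index 0: u0 ∈ [0, 4/31)
j=1 picked index 1: u0 ∈ [5/279, 32/279)
j=2 picked index 2: u0 ∈ [1/279, 19/279)
j=3 picked index 3: u0 ∈ [-4/93, 23/93)
j=4 picked index 3: u0 ∈ [-43/279, 38/279)
j=5 picked index 4: u0 ∈ [7/279, 34/279)
j=6 picked index 7: u0 ∈ [1/93, 19/93)
j=7 picked index 7: u0 ∈ [-28/279, 26/279)
j=8 picked index 8: u0 ∈ [-5/279, 1/9)
intersection: [7/279, 19/279)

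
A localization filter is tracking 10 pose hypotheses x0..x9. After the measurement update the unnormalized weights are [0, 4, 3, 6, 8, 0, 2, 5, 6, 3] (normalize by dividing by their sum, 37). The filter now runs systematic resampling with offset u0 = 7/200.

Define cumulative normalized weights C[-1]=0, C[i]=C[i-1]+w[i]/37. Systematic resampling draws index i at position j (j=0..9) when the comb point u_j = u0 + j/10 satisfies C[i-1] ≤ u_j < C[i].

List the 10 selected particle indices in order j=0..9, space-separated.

C = [0, 4/37, 7/37, 13/37, 21/37, 21/37, 23/37, 28/37, 34/37, 1]
j=0: u_0=7/200 ∈ [0, 4/37) → index 1
j=1: u_1=27/200 ∈ [4/37, 7/37) → index 2
j=2: u_2=47/200 ∈ [7/37, 13/37) → index 3
j=3: u_3=67/200 ∈ [7/37, 13/37) → index 3
j=4: u_4=87/200 ∈ [13/37, 21/37) → index 4
j=5: u_5=107/200 ∈ [13/37, 21/37) → index 4
j=6: u_6=127/200 ∈ [23/37, 28/37) → index 7
j=7: u_7=147/200 ∈ [23/37, 28/37) → index 7
j=8: u_8=167/200 ∈ [28/37, 34/37) → index 8
j=9: u_9=187/200 ∈ [34/37, 1) → index 9

1 2 3 3 4 4 7 7 8 9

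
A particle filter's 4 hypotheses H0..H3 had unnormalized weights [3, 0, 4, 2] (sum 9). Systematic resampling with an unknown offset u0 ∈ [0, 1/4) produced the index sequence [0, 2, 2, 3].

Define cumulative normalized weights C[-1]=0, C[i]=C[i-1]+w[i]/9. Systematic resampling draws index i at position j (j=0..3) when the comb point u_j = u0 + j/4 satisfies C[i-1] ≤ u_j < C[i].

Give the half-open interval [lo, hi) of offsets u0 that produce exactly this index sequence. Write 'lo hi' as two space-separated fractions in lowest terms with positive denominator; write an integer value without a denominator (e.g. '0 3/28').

C = [1/3, 1/3, 7/9, 1]
j=0 picked index 0: u0 ∈ [0, 1/3)
j=1 picked index 2: u0 ∈ [1/12, 19/36)
j=2 picked index 2: u0 ∈ [-1/6, 5/18)
j=3 picked index 3: u0 ∈ [1/36, 1/4)
intersection: [1/12, 1/4)

1/12 1/4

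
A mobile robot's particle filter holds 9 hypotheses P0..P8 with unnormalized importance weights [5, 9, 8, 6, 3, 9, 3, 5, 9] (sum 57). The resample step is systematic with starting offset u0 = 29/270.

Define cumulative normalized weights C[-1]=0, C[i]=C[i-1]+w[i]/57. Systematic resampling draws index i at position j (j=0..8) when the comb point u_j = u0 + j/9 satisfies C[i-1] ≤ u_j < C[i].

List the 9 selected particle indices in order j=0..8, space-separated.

C = [5/57, 14/57, 22/57, 28/57, 31/57, 40/57, 43/57, 16/19, 1]
j=0: u_0=29/270 ∈ [5/57, 14/57) → index 1
j=1: u_1=59/270 ∈ [5/57, 14/57) → index 1
j=2: u_2=89/270 ∈ [14/57, 22/57) → index 2
j=3: u_3=119/270 ∈ [22/57, 28/57) → index 3
j=4: u_4=149/270 ∈ [31/57, 40/57) → index 5
j=5: u_5=179/270 ∈ [31/57, 40/57) → index 5
j=6: u_6=209/270 ∈ [43/57, 16/19) → index 7
j=7: u_7=239/270 ∈ [16/19, 1) → index 8
j=8: u_8=269/270 ∈ [16/19, 1) → index 8

1 1 2 3 5 5 7 8 8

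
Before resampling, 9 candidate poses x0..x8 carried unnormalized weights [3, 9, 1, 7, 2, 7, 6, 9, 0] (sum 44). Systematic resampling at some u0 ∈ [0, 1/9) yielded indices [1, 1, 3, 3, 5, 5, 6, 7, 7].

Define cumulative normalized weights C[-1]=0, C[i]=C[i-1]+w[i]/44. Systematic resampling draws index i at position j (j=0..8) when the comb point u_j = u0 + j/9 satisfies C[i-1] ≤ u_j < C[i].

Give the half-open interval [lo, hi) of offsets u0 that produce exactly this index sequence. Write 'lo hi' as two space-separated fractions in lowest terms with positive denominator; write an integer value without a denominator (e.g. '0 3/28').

29/396 41/396

C = [3/44, 3/11, 13/44, 5/11, 1/2, 29/44, 35/44, 1, 1]
j=0 picked index 1: u0 ∈ [3/44, 3/11)
j=1 picked index 1: u0 ∈ [-17/396, 16/99)
j=2 picked index 3: u0 ∈ [29/396, 23/99)
j=3 picked index 3: u0 ∈ [-5/132, 4/33)
j=4 picked index 5: u0 ∈ [1/18, 85/396)
j=5 picked index 5: u0 ∈ [-1/18, 41/396)
j=6 picked index 6: u0 ∈ [-1/132, 17/132)
j=7 picked index 7: u0 ∈ [7/396, 2/9)
j=8 picked index 7: u0 ∈ [-37/396, 1/9)
intersection: [29/396, 41/396)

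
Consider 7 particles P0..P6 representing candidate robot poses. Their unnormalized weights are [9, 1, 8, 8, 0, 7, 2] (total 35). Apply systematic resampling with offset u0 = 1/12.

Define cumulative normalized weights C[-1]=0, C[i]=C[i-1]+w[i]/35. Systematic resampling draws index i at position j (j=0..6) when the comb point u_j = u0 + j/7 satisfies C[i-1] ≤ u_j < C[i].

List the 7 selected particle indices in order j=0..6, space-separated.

C = [9/35, 2/7, 18/35, 26/35, 26/35, 33/35, 1]
j=0: u_0=1/12 ∈ [0, 9/35) → index 0
j=1: u_1=19/84 ∈ [0, 9/35) → index 0
j=2: u_2=31/84 ∈ [2/7, 18/35) → index 2
j=3: u_3=43/84 ∈ [2/7, 18/35) → index 2
j=4: u_4=55/84 ∈ [18/35, 26/35) → index 3
j=5: u_5=67/84 ∈ [26/35, 33/35) → index 5
j=6: u_6=79/84 ∈ [26/35, 33/35) → index 5

0 0 2 2 3 5 5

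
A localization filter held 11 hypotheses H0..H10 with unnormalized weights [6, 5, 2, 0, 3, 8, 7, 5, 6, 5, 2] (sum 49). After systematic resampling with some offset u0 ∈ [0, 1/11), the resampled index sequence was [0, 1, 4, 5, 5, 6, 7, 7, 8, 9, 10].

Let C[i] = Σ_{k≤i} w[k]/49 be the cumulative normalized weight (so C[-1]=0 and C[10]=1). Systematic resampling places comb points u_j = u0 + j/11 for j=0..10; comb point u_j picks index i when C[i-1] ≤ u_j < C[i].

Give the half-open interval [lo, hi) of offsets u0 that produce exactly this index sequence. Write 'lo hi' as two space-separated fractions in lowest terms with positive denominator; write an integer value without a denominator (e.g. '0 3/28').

47/539 1/11

C = [6/49, 11/49, 13/49, 13/49, 16/49, 24/49, 31/49, 36/49, 6/7, 47/49, 1]
j=0 picked index 0: u0 ∈ [0, 6/49)
j=1 picked index 1: u0 ∈ [17/539, 72/539)
j=2 picked index 4: u0 ∈ [45/539, 78/539)
j=3 picked index 5: u0 ∈ [29/539, 117/539)
j=4 picked index 5: u0 ∈ [-20/539, 68/539)
j=5 picked index 6: u0 ∈ [19/539, 96/539)
j=6 picked index 7: u0 ∈ [47/539, 102/539)
j=7 picked index 7: u0 ∈ [-2/539, 53/539)
j=8 picked index 8: u0 ∈ [4/539, 10/77)
j=9 picked index 9: u0 ∈ [3/77, 76/539)
j=10 picked index 10: u0 ∈ [27/539, 1/11)
intersection: [47/539, 1/11)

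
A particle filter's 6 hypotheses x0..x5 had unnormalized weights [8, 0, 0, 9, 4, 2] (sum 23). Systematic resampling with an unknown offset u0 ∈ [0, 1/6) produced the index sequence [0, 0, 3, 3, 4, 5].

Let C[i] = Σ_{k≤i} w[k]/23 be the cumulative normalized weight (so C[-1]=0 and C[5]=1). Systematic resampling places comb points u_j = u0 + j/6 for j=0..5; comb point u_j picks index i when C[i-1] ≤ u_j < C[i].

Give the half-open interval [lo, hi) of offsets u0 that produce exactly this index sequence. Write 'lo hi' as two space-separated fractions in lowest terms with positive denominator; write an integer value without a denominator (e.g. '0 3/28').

11/138 1/6

C = [8/23, 8/23, 8/23, 17/23, 21/23, 1]
j=0 picked index 0: u0 ∈ [0, 8/23)
j=1 picked index 0: u0 ∈ [-1/6, 25/138)
j=2 picked index 3: u0 ∈ [1/69, 28/69)
j=3 picked index 3: u0 ∈ [-7/46, 11/46)
j=4 picked index 4: u0 ∈ [5/69, 17/69)
j=5 picked index 5: u0 ∈ [11/138, 1/6)
intersection: [11/138, 1/6)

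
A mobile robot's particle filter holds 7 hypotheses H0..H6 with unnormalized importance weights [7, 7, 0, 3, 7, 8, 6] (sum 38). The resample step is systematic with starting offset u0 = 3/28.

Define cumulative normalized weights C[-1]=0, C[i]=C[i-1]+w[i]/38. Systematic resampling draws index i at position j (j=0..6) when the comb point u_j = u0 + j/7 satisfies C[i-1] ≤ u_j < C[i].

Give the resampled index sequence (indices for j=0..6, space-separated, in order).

0 1 3 4 5 5 6

C = [7/38, 7/19, 7/19, 17/38, 12/19, 16/19, 1]
j=0: u_0=3/28 ∈ [0, 7/38) → index 0
j=1: u_1=1/4 ∈ [7/38, 7/19) → index 1
j=2: u_2=11/28 ∈ [7/19, 17/38) → index 3
j=3: u_3=15/28 ∈ [17/38, 12/19) → index 4
j=4: u_4=19/28 ∈ [12/19, 16/19) → index 5
j=5: u_5=23/28 ∈ [12/19, 16/19) → index 5
j=6: u_6=27/28 ∈ [16/19, 1) → index 6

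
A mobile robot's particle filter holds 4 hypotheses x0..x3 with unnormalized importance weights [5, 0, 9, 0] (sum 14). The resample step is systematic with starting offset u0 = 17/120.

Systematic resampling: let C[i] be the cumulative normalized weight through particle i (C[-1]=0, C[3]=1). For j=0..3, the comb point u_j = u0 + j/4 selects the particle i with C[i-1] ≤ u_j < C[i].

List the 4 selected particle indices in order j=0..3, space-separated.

0 2 2 2

C = [5/14, 5/14, 1, 1]
j=0: u_0=17/120 ∈ [0, 5/14) → index 0
j=1: u_1=47/120 ∈ [5/14, 1) → index 2
j=2: u_2=77/120 ∈ [5/14, 1) → index 2
j=3: u_3=107/120 ∈ [5/14, 1) → index 2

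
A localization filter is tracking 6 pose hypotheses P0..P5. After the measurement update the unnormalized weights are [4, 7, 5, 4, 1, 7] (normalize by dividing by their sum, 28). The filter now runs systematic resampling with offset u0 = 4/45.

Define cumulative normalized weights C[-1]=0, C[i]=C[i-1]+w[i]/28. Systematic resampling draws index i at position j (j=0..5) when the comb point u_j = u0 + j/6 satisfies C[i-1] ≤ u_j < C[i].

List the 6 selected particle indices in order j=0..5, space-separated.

0 1 2 3 5 5

C = [1/7, 11/28, 4/7, 5/7, 3/4, 1]
j=0: u_0=4/45 ∈ [0, 1/7) → index 0
j=1: u_1=23/90 ∈ [1/7, 11/28) → index 1
j=2: u_2=19/45 ∈ [11/28, 4/7) → index 2
j=3: u_3=53/90 ∈ [4/7, 5/7) → index 3
j=4: u_4=34/45 ∈ [3/4, 1) → index 5
j=5: u_5=83/90 ∈ [3/4, 1) → index 5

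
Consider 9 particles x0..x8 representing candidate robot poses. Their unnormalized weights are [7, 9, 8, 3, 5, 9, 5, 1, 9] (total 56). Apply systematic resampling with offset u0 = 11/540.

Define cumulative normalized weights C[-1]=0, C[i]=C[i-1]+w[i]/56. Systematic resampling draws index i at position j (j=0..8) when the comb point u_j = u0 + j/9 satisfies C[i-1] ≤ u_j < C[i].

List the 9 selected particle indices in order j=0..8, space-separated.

0 1 1 2 3 5 5 6 8

C = [1/8, 2/7, 3/7, 27/56, 4/7, 41/56, 23/28, 47/56, 1]
j=0: u_0=11/540 ∈ [0, 1/8) → index 0
j=1: u_1=71/540 ∈ [1/8, 2/7) → index 1
j=2: u_2=131/540 ∈ [1/8, 2/7) → index 1
j=3: u_3=191/540 ∈ [2/7, 3/7) → index 2
j=4: u_4=251/540 ∈ [3/7, 27/56) → index 3
j=5: u_5=311/540 ∈ [4/7, 41/56) → index 5
j=6: u_6=371/540 ∈ [4/7, 41/56) → index 5
j=7: u_7=431/540 ∈ [41/56, 23/28) → index 6
j=8: u_8=491/540 ∈ [47/56, 1) → index 8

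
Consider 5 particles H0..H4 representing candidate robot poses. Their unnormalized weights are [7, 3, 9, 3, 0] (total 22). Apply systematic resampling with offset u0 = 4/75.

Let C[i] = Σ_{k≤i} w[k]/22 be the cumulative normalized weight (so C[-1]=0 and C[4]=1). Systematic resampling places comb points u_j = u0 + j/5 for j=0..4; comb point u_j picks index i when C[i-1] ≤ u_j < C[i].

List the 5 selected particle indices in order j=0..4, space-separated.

C = [7/22, 5/11, 19/22, 1, 1]
j=0: u_0=4/75 ∈ [0, 7/22) → index 0
j=1: u_1=19/75 ∈ [0, 7/22) → index 0
j=2: u_2=34/75 ∈ [7/22, 5/11) → index 1
j=3: u_3=49/75 ∈ [5/11, 19/22) → index 2
j=4: u_4=64/75 ∈ [5/11, 19/22) → index 2

0 0 1 2 2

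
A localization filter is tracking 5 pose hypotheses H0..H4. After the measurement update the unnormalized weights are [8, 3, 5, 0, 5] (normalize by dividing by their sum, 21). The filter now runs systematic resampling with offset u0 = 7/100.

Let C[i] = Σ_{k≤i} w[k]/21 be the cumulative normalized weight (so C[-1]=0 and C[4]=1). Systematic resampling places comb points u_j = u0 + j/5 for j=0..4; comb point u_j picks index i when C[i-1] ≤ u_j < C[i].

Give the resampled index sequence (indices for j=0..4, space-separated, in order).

C = [8/21, 11/21, 16/21, 16/21, 1]
j=0: u_0=7/100 ∈ [0, 8/21) → index 0
j=1: u_1=27/100 ∈ [0, 8/21) → index 0
j=2: u_2=47/100 ∈ [8/21, 11/21) → index 1
j=3: u_3=67/100 ∈ [11/21, 16/21) → index 2
j=4: u_4=87/100 ∈ [16/21, 1) → index 4

0 0 1 2 4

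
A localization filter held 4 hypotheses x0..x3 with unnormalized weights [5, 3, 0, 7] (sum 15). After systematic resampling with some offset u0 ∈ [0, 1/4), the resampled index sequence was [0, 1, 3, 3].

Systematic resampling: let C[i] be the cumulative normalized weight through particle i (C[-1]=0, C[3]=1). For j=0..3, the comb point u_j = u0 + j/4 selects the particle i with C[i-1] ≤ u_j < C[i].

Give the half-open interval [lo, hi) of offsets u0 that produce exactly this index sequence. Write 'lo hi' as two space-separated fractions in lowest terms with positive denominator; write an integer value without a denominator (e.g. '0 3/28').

C = [1/3, 8/15, 8/15, 1]
j=0 picked index 0: u0 ∈ [0, 1/3)
j=1 picked index 1: u0 ∈ [1/12, 17/60)
j=2 picked index 3: u0 ∈ [1/30, 1/2)
j=3 picked index 3: u0 ∈ [-13/60, 1/4)
intersection: [1/12, 1/4)

1/12 1/4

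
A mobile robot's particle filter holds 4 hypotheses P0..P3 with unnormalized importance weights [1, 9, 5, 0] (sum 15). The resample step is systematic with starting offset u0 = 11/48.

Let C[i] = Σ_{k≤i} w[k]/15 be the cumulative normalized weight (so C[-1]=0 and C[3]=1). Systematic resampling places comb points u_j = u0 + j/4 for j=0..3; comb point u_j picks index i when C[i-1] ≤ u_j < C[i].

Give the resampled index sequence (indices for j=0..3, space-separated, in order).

C = [1/15, 2/3, 1, 1]
j=0: u_0=11/48 ∈ [1/15, 2/3) → index 1
j=1: u_1=23/48 ∈ [1/15, 2/3) → index 1
j=2: u_2=35/48 ∈ [2/3, 1) → index 2
j=3: u_3=47/48 ∈ [2/3, 1) → index 2

1 1 2 2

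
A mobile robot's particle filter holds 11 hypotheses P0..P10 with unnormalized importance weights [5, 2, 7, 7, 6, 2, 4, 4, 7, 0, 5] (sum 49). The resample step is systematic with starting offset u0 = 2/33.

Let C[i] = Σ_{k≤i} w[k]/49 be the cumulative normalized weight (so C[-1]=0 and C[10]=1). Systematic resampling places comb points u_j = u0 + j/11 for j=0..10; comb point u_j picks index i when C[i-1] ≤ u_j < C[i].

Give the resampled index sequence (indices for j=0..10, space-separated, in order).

0 2 2 3 3 4 6 7 8 8 10

C = [5/49, 1/7, 2/7, 3/7, 27/49, 29/49, 33/49, 37/49, 44/49, 44/49, 1]
j=0: u_0=2/33 ∈ [0, 5/49) → index 0
j=1: u_1=5/33 ∈ [1/7, 2/7) → index 2
j=2: u_2=8/33 ∈ [1/7, 2/7) → index 2
j=3: u_3=1/3 ∈ [2/7, 3/7) → index 3
j=4: u_4=14/33 ∈ [2/7, 3/7) → index 3
j=5: u_5=17/33 ∈ [3/7, 27/49) → index 4
j=6: u_6=20/33 ∈ [29/49, 33/49) → index 6
j=7: u_7=23/33 ∈ [33/49, 37/49) → index 7
j=8: u_8=26/33 ∈ [37/49, 44/49) → index 8
j=9: u_9=29/33 ∈ [37/49, 44/49) → index 8
j=10: u_10=32/33 ∈ [44/49, 1) → index 10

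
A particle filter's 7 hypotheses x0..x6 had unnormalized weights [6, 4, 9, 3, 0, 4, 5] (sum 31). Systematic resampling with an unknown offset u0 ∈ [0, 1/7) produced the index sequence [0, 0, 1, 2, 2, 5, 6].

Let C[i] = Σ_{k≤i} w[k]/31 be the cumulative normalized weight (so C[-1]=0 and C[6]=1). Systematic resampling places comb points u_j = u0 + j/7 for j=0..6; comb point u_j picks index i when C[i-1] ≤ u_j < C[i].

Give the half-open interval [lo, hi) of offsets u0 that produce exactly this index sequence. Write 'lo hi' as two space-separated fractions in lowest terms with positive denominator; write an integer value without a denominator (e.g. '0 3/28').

0 8/217

C = [6/31, 10/31, 19/31, 22/31, 22/31, 26/31, 1]
j=0 picked index 0: u0 ∈ [0, 6/31)
j=1 picked index 0: u0 ∈ [-1/7, 11/217)
j=2 picked index 1: u0 ∈ [-20/217, 8/217)
j=3 picked index 2: u0 ∈ [-23/217, 40/217)
j=4 picked index 2: u0 ∈ [-54/217, 9/217)
j=5 picked index 5: u0 ∈ [-1/217, 27/217)
j=6 picked index 6: u0 ∈ [-4/217, 1/7)
intersection: [0, 8/217)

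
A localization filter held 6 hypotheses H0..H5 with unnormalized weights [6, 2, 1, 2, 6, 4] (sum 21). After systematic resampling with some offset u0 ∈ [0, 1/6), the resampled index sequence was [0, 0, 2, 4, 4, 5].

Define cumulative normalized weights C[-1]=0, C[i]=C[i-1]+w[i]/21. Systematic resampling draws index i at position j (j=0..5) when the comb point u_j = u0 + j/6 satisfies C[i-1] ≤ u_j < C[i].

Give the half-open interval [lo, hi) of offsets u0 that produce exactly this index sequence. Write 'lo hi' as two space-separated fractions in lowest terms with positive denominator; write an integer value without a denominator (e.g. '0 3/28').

C = [2/7, 8/21, 3/7, 11/21, 17/21, 1]
j=0 picked index 0: u0 ∈ [0, 2/7)
j=1 picked index 0: u0 ∈ [-1/6, 5/42)
j=2 picked index 2: u0 ∈ [1/21, 2/21)
j=3 picked index 4: u0 ∈ [1/42, 13/42)
j=4 picked index 4: u0 ∈ [-1/7, 1/7)
j=5 picked index 5: u0 ∈ [-1/42, 1/6)
intersection: [1/21, 2/21)

1/21 2/21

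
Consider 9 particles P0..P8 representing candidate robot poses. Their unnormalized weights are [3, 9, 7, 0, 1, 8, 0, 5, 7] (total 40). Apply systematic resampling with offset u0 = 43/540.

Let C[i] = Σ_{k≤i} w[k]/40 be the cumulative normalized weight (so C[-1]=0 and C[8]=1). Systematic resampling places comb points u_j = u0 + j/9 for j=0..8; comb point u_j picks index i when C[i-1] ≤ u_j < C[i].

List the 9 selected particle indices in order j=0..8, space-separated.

C = [3/40, 3/10, 19/40, 19/40, 1/2, 7/10, 7/10, 33/40, 1]
j=0: u_0=43/540 ∈ [3/40, 3/10) → index 1
j=1: u_1=103/540 ∈ [3/40, 3/10) → index 1
j=2: u_2=163/540 ∈ [3/10, 19/40) → index 2
j=3: u_3=223/540 ∈ [3/10, 19/40) → index 2
j=4: u_4=283/540 ∈ [1/2, 7/10) → index 5
j=5: u_5=343/540 ∈ [1/2, 7/10) → index 5
j=6: u_6=403/540 ∈ [7/10, 33/40) → index 7
j=7: u_7=463/540 ∈ [33/40, 1) → index 8
j=8: u_8=523/540 ∈ [33/40, 1) → index 8

1 1 2 2 5 5 7 8 8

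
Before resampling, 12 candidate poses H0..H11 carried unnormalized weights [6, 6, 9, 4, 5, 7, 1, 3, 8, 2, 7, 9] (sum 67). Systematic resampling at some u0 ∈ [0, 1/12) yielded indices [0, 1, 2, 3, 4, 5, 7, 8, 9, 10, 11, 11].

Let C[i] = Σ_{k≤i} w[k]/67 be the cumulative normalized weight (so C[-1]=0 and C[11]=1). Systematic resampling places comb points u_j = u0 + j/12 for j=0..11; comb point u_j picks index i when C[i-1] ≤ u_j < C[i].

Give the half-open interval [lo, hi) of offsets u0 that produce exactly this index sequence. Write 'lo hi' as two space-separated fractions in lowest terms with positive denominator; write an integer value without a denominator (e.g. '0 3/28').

9/134 1/12

C = [6/67, 12/67, 21/67, 25/67, 30/67, 37/67, 38/67, 41/67, 49/67, 51/67, 58/67, 1]
j=0 picked index 0: u0 ∈ [0, 6/67)
j=1 picked index 1: u0 ∈ [5/804, 77/804)
j=2 picked index 2: u0 ∈ [5/402, 59/402)
j=3 picked index 3: u0 ∈ [17/268, 33/268)
j=4 picked index 4: u0 ∈ [8/201, 23/201)
j=5 picked index 5: u0 ∈ [25/804, 109/804)
j=6 picked index 7: u0 ∈ [9/134, 15/134)
j=7 picked index 8: u0 ∈ [23/804, 119/804)
j=8 picked index 9: u0 ∈ [13/201, 19/201)
j=9 picked index 10: u0 ∈ [3/268, 31/268)
j=10 picked index 11: u0 ∈ [13/402, 1/6)
j=11 picked index 11: u0 ∈ [-41/804, 1/12)
intersection: [9/134, 1/12)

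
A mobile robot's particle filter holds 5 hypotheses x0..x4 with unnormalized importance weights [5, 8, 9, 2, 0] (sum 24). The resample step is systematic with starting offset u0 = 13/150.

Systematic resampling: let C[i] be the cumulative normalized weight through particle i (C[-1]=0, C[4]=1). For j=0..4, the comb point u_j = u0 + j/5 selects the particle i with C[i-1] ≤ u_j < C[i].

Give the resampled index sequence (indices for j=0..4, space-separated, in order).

0 1 1 2 2

C = [5/24, 13/24, 11/12, 1, 1]
j=0: u_0=13/150 ∈ [0, 5/24) → index 0
j=1: u_1=43/150 ∈ [5/24, 13/24) → index 1
j=2: u_2=73/150 ∈ [5/24, 13/24) → index 1
j=3: u_3=103/150 ∈ [13/24, 11/12) → index 2
j=4: u_4=133/150 ∈ [13/24, 11/12) → index 2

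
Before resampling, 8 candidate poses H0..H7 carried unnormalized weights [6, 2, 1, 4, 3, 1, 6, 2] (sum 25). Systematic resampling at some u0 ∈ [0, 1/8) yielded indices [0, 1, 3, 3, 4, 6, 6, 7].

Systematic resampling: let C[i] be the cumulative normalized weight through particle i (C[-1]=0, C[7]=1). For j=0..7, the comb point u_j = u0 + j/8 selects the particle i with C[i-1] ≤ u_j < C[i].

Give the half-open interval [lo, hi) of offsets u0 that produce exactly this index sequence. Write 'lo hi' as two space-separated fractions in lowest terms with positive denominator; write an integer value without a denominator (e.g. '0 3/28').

C = [6/25, 8/25, 9/25, 13/25, 16/25, 17/25, 23/25, 1]
j=0 picked index 0: u0 ∈ [0, 6/25)
j=1 picked index 1: u0 ∈ [23/200, 39/200)
j=2 picked index 3: u0 ∈ [11/100, 27/100)
j=3 picked index 3: u0 ∈ [-3/200, 29/200)
j=4 picked index 4: u0 ∈ [1/50, 7/50)
j=5 picked index 6: u0 ∈ [11/200, 59/200)
j=6 picked index 6: u0 ∈ [-7/100, 17/100)
j=7 picked index 7: u0 ∈ [9/200, 1/8)
intersection: [23/200, 1/8)

23/200 1/8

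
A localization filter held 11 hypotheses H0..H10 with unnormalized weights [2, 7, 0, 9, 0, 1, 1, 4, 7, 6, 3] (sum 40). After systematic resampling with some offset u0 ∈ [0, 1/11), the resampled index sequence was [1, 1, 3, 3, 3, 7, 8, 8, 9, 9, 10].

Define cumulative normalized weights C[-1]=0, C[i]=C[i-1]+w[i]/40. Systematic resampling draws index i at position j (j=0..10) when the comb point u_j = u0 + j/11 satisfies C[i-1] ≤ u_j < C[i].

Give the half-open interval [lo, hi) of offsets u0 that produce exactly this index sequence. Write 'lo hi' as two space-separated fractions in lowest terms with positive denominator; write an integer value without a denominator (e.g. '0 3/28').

3/55 19/220

C = [1/20, 9/40, 9/40, 9/20, 9/20, 19/40, 1/2, 3/5, 31/40, 37/40, 1]
j=0 picked index 1: u0 ∈ [1/20, 9/40)
j=1 picked index 1: u0 ∈ [-9/220, 59/440)
j=2 picked index 3: u0 ∈ [19/440, 59/220)
j=3 picked index 3: u0 ∈ [-21/440, 39/220)
j=4 picked index 3: u0 ∈ [-61/440, 19/220)
j=5 picked index 7: u0 ∈ [1/22, 8/55)
j=6 picked index 8: u0 ∈ [3/55, 101/440)
j=7 picked index 8: u0 ∈ [-2/55, 61/440)
j=8 picked index 9: u0 ∈ [21/440, 87/440)
j=9 picked index 9: u0 ∈ [-19/440, 47/440)
j=10 picked index 10: u0 ∈ [7/440, 1/11)
intersection: [3/55, 19/220)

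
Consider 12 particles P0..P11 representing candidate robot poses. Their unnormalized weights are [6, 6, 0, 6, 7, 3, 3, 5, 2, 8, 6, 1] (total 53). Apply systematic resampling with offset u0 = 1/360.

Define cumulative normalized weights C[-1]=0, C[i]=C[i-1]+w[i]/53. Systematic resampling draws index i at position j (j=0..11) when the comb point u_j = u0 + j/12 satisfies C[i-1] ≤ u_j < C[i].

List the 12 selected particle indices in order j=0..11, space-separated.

0 0 1 3 3 4 5 7 7 9 9 10

C = [6/53, 12/53, 12/53, 18/53, 25/53, 28/53, 31/53, 36/53, 38/53, 46/53, 52/53, 1]
j=0: u_0=1/360 ∈ [0, 6/53) → index 0
j=1: u_1=31/360 ∈ [0, 6/53) → index 0
j=2: u_2=61/360 ∈ [6/53, 12/53) → index 1
j=3: u_3=91/360 ∈ [12/53, 18/53) → index 3
j=4: u_4=121/360 ∈ [12/53, 18/53) → index 3
j=5: u_5=151/360 ∈ [18/53, 25/53) → index 4
j=6: u_6=181/360 ∈ [25/53, 28/53) → index 5
j=7: u_7=211/360 ∈ [31/53, 36/53) → index 7
j=8: u_8=241/360 ∈ [31/53, 36/53) → index 7
j=9: u_9=271/360 ∈ [38/53, 46/53) → index 9
j=10: u_10=301/360 ∈ [38/53, 46/53) → index 9
j=11: u_11=331/360 ∈ [46/53, 52/53) → index 10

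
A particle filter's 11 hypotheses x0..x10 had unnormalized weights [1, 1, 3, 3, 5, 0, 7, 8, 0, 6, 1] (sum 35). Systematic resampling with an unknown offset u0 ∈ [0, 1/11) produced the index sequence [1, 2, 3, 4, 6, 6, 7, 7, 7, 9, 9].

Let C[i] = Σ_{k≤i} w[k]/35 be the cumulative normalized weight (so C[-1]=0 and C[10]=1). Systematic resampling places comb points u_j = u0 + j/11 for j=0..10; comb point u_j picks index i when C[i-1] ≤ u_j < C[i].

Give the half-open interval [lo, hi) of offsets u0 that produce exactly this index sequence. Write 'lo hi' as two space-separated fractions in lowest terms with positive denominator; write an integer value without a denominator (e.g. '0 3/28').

1/35 18/385

C = [1/35, 2/35, 1/7, 8/35, 13/35, 13/35, 4/7, 4/5, 4/5, 34/35, 1]
j=0 picked index 1: u0 ∈ [1/35, 2/35)
j=1 picked index 2: u0 ∈ [-13/385, 4/77)
j=2 picked index 3: u0 ∈ [-3/77, 18/385)
j=3 picked index 4: u0 ∈ [-17/385, 38/385)
j=4 picked index 6: u0 ∈ [3/385, 16/77)
j=5 picked index 6: u0 ∈ [-32/385, 9/77)
j=6 picked index 7: u0 ∈ [2/77, 14/55)
j=7 picked index 7: u0 ∈ [-5/77, 9/55)
j=8 picked index 7: u0 ∈ [-12/77, 4/55)
j=9 picked index 9: u0 ∈ [-1/55, 59/385)
j=10 picked index 9: u0 ∈ [-6/55, 24/385)
intersection: [1/35, 18/385)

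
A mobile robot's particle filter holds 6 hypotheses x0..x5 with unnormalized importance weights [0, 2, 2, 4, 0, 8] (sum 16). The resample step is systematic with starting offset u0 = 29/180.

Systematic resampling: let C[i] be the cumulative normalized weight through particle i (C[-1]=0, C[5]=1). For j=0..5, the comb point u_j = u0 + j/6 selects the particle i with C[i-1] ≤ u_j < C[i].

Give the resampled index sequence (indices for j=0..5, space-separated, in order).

C = [0, 1/8, 1/4, 1/2, 1/2, 1]
j=0: u_0=29/180 ∈ [1/8, 1/4) → index 2
j=1: u_1=59/180 ∈ [1/4, 1/2) → index 3
j=2: u_2=89/180 ∈ [1/4, 1/2) → index 3
j=3: u_3=119/180 ∈ [1/2, 1) → index 5
j=4: u_4=149/180 ∈ [1/2, 1) → index 5
j=5: u_5=179/180 ∈ [1/2, 1) → index 5

2 3 3 5 5 5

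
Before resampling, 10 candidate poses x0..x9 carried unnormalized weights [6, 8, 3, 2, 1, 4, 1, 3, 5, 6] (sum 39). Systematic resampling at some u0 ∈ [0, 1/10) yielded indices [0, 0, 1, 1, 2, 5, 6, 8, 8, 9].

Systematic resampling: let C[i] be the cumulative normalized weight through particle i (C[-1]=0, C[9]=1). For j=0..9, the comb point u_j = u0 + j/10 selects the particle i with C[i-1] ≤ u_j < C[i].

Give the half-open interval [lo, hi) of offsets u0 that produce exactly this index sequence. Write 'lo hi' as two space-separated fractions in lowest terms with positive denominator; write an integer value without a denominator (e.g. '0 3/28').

7/390 7/195

C = [2/13, 14/39, 17/39, 19/39, 20/39, 8/13, 25/39, 28/39, 11/13, 1]
j=0 picked index 0: u0 ∈ [0, 2/13)
j=1 picked index 0: u0 ∈ [-1/10, 7/130)
j=2 picked index 1: u0 ∈ [-3/65, 31/195)
j=3 picked index 1: u0 ∈ [-19/130, 23/390)
j=4 picked index 2: u0 ∈ [-8/195, 7/195)
j=5 picked index 5: u0 ∈ [1/78, 3/26)
j=6 picked index 6: u0 ∈ [1/65, 8/195)
j=7 picked index 8: u0 ∈ [7/390, 19/130)
j=8 picked index 8: u0 ∈ [-16/195, 3/65)
j=9 picked index 9: u0 ∈ [-7/130, 1/10)
intersection: [7/390, 7/195)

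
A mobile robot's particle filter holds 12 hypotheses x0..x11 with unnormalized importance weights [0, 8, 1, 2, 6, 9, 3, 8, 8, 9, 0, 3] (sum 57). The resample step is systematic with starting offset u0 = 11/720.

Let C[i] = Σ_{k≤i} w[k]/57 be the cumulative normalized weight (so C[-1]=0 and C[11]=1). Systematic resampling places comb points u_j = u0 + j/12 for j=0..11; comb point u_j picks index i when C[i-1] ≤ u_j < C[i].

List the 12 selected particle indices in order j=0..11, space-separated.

1 1 3 4 5 5 7 7 8 8 9 9

C = [0, 8/57, 3/19, 11/57, 17/57, 26/57, 29/57, 37/57, 15/19, 18/19, 18/19, 1]
j=0: u_0=11/720 ∈ [0, 8/57) → index 1
j=1: u_1=71/720 ∈ [0, 8/57) → index 1
j=2: u_2=131/720 ∈ [3/19, 11/57) → index 3
j=3: u_3=191/720 ∈ [11/57, 17/57) → index 4
j=4: u_4=251/720 ∈ [17/57, 26/57) → index 5
j=5: u_5=311/720 ∈ [17/57, 26/57) → index 5
j=6: u_6=371/720 ∈ [29/57, 37/57) → index 7
j=7: u_7=431/720 ∈ [29/57, 37/57) → index 7
j=8: u_8=491/720 ∈ [37/57, 15/19) → index 8
j=9: u_9=551/720 ∈ [37/57, 15/19) → index 8
j=10: u_10=611/720 ∈ [15/19, 18/19) → index 9
j=11: u_11=671/720 ∈ [15/19, 18/19) → index 9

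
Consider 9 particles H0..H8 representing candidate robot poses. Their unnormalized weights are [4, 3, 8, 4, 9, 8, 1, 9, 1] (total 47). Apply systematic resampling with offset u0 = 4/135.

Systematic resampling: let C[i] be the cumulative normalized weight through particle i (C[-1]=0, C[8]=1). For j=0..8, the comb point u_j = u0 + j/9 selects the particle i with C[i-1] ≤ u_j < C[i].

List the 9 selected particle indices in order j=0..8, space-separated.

C = [4/47, 7/47, 15/47, 19/47, 28/47, 36/47, 37/47, 46/47, 1]
j=0: u_0=4/135 ∈ [0, 4/47) → index 0
j=1: u_1=19/135 ∈ [4/47, 7/47) → index 1
j=2: u_2=34/135 ∈ [7/47, 15/47) → index 2
j=3: u_3=49/135 ∈ [15/47, 19/47) → index 3
j=4: u_4=64/135 ∈ [19/47, 28/47) → index 4
j=5: u_5=79/135 ∈ [19/47, 28/47) → index 4
j=6: u_6=94/135 ∈ [28/47, 36/47) → index 5
j=7: u_7=109/135 ∈ [37/47, 46/47) → index 7
j=8: u_8=124/135 ∈ [37/47, 46/47) → index 7

0 1 2 3 4 4 5 7 7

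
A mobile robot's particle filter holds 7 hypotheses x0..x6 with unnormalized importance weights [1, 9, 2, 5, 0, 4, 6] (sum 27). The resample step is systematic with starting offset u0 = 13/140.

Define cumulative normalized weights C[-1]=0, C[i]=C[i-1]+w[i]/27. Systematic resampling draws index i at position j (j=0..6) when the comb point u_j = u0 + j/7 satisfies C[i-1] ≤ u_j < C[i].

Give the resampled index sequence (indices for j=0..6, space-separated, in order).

C = [1/27, 10/27, 4/9, 17/27, 17/27, 7/9, 1]
j=0: u_0=13/140 ∈ [1/27, 10/27) → index 1
j=1: u_1=33/140 ∈ [1/27, 10/27) → index 1
j=2: u_2=53/140 ∈ [10/27, 4/9) → index 2
j=3: u_3=73/140 ∈ [4/9, 17/27) → index 3
j=4: u_4=93/140 ∈ [17/27, 7/9) → index 5
j=5: u_5=113/140 ∈ [7/9, 1) → index 6
j=6: u_6=19/20 ∈ [7/9, 1) → index 6

1 1 2 3 5 6 6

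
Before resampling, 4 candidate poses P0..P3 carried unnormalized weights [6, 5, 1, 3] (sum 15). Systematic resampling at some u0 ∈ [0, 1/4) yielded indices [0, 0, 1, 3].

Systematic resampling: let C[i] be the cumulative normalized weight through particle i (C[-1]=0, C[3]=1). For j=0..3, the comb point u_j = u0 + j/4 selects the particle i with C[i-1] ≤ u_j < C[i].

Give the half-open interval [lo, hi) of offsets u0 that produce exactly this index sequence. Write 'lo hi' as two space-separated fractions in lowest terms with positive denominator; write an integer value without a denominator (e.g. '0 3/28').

C = [2/5, 11/15, 4/5, 1]
j=0 picked index 0: u0 ∈ [0, 2/5)
j=1 picked index 0: u0 ∈ [-1/4, 3/20)
j=2 picked index 1: u0 ∈ [-1/10, 7/30)
j=3 picked index 3: u0 ∈ [1/20, 1/4)
intersection: [1/20, 3/20)

1/20 3/20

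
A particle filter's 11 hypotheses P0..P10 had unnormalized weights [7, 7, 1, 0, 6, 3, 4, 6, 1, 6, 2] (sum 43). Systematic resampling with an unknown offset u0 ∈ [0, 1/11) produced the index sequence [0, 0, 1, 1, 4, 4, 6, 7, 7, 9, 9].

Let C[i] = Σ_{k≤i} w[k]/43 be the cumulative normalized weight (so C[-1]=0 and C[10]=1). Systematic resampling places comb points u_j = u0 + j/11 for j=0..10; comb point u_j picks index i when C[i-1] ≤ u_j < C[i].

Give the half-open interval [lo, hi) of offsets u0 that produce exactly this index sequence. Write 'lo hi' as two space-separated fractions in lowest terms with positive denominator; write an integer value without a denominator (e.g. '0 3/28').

C = [7/43, 14/43, 15/43, 15/43, 21/43, 24/43, 28/43, 34/43, 35/43, 41/43, 1]
j=0 picked index 0: u0 ∈ [0, 7/43)
j=1 picked index 0: u0 ∈ [-1/11, 34/473)
j=2 picked index 1: u0 ∈ [-9/473, 68/473)
j=3 picked index 1: u0 ∈ [-52/473, 25/473)
j=4 picked index 4: u0 ∈ [-7/473, 59/473)
j=5 picked index 4: u0 ∈ [-50/473, 16/473)
j=6 picked index 6: u0 ∈ [6/473, 50/473)
j=7 picked index 7: u0 ∈ [7/473, 73/473)
j=8 picked index 7: u0 ∈ [-36/473, 30/473)
j=9 picked index 9: u0 ∈ [-2/473, 64/473)
j=10 picked index 9: u0 ∈ [-45/473, 21/473)
intersection: [7/473, 16/473)

7/473 16/473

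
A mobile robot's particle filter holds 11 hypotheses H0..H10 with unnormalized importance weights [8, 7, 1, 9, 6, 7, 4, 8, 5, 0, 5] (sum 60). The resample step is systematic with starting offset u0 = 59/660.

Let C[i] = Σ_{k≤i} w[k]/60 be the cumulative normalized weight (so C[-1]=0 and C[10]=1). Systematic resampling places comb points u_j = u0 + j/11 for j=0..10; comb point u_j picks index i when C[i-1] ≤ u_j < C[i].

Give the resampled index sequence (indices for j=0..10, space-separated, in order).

C = [2/15, 1/4, 4/15, 5/12, 31/60, 19/30, 7/10, 5/6, 11/12, 11/12, 1]
j=0: u_0=59/660 ∈ [0, 2/15) → index 0
j=1: u_1=119/660 ∈ [2/15, 1/4) → index 1
j=2: u_2=179/660 ∈ [4/15, 5/12) → index 3
j=3: u_3=239/660 ∈ [4/15, 5/12) → index 3
j=4: u_4=299/660 ∈ [5/12, 31/60) → index 4
j=5: u_5=359/660 ∈ [31/60, 19/30) → index 5
j=6: u_6=419/660 ∈ [19/30, 7/10) → index 6
j=7: u_7=479/660 ∈ [7/10, 5/6) → index 7
j=8: u_8=49/60 ∈ [7/10, 5/6) → index 7
j=9: u_9=599/660 ∈ [5/6, 11/12) → index 8
j=10: u_10=659/660 ∈ [11/12, 1) → index 10

0 1 3 3 4 5 6 7 7 8 10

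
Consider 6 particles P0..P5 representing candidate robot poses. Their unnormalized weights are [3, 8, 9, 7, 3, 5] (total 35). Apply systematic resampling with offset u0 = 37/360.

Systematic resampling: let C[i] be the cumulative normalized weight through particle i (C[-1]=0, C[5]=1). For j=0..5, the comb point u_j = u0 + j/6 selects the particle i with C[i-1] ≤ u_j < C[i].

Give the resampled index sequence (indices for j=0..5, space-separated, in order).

C = [3/35, 11/35, 4/7, 27/35, 6/7, 1]
j=0: u_0=37/360 ∈ [3/35, 11/35) → index 1
j=1: u_1=97/360 ∈ [3/35, 11/35) → index 1
j=2: u_2=157/360 ∈ [11/35, 4/7) → index 2
j=3: u_3=217/360 ∈ [4/7, 27/35) → index 3
j=4: u_4=277/360 ∈ [4/7, 27/35) → index 3
j=5: u_5=337/360 ∈ [6/7, 1) → index 5

1 1 2 3 3 5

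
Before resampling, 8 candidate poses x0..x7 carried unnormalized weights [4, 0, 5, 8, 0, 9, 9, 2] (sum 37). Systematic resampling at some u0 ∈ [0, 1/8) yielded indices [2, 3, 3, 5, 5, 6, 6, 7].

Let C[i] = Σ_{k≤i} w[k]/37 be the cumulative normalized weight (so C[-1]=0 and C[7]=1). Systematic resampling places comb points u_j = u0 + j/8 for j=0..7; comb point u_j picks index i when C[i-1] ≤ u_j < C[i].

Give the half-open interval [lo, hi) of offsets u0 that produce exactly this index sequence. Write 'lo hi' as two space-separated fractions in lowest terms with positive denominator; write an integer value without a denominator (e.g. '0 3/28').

35/296 1/8

C = [4/37, 4/37, 9/37, 17/37, 17/37, 26/37, 35/37, 1]
j=0 picked index 2: u0 ∈ [4/37, 9/37)
j=1 picked index 3: u0 ∈ [35/296, 99/296)
j=2 picked index 3: u0 ∈ [-1/148, 31/148)
j=3 picked index 5: u0 ∈ [25/296, 97/296)
j=4 picked index 5: u0 ∈ [-3/74, 15/74)
j=5 picked index 6: u0 ∈ [23/296, 95/296)
j=6 picked index 6: u0 ∈ [-7/148, 29/148)
j=7 picked index 7: u0 ∈ [21/296, 1/8)
intersection: [35/296, 1/8)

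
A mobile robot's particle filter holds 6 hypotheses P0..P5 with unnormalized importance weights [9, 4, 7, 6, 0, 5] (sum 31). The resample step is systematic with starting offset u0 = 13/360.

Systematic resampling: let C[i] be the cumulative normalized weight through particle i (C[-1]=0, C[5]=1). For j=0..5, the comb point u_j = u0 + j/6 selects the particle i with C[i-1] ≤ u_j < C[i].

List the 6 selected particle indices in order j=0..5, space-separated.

0 0 1 2 3 5

C = [9/31, 13/31, 20/31, 26/31, 26/31, 1]
j=0: u_0=13/360 ∈ [0, 9/31) → index 0
j=1: u_1=73/360 ∈ [0, 9/31) → index 0
j=2: u_2=133/360 ∈ [9/31, 13/31) → index 1
j=3: u_3=193/360 ∈ [13/31, 20/31) → index 2
j=4: u_4=253/360 ∈ [20/31, 26/31) → index 3
j=5: u_5=313/360 ∈ [26/31, 1) → index 5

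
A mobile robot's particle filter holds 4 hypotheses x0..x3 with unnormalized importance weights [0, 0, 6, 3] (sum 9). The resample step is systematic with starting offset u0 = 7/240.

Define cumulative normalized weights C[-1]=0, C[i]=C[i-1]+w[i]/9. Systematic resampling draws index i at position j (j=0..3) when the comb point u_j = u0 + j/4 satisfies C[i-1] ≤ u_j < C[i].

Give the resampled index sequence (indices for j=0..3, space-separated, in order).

2 2 2 3

C = [0, 0, 2/3, 1]
j=0: u_0=7/240 ∈ [0, 2/3) → index 2
j=1: u_1=67/240 ∈ [0, 2/3) → index 2
j=2: u_2=127/240 ∈ [0, 2/3) → index 2
j=3: u_3=187/240 ∈ [2/3, 1) → index 3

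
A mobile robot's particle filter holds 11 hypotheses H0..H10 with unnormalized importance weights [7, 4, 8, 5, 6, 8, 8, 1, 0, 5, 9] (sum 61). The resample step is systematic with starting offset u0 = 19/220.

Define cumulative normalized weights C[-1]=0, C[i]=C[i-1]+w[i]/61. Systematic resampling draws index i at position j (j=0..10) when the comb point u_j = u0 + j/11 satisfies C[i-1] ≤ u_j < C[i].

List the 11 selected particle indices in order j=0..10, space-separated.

0 1 2 3 4 5 6 6 9 10 10

C = [7/61, 11/61, 19/61, 24/61, 30/61, 38/61, 46/61, 47/61, 47/61, 52/61, 1]
j=0: u_0=19/220 ∈ [0, 7/61) → index 0
j=1: u_1=39/220 ∈ [7/61, 11/61) → index 1
j=2: u_2=59/220 ∈ [11/61, 19/61) → index 2
j=3: u_3=79/220 ∈ [19/61, 24/61) → index 3
j=4: u_4=9/20 ∈ [24/61, 30/61) → index 4
j=5: u_5=119/220 ∈ [30/61, 38/61) → index 5
j=6: u_6=139/220 ∈ [38/61, 46/61) → index 6
j=7: u_7=159/220 ∈ [38/61, 46/61) → index 6
j=8: u_8=179/220 ∈ [47/61, 52/61) → index 9
j=9: u_9=199/220 ∈ [52/61, 1) → index 10
j=10: u_10=219/220 ∈ [52/61, 1) → index 10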